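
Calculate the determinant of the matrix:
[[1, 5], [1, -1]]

For a 2×2 matrix [[a, b], [c, d]], det = ad - bc
det = (1)(-1) - (5)(1) = -1 - 5 = -6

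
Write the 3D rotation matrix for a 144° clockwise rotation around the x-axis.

Rotation matrix for clockwise 144° around x-axis:
A clockwise rotation by 144° is a counterclockwise rotation by -144°.
cos(-144°) = -0.8090, sin(-144°) = -0.5878
Result: [[1, 0, 0], [0, -0.8090, 0.5878], [0, -0.5878, -0.8090]]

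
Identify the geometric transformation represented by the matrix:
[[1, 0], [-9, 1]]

This matrix represents: vertical shear with factor -9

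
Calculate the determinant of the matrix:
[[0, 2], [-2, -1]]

For a 2×2 matrix [[a, b], [c, d]], det = ad - bc
det = (0)(-1) - (2)(-2) = 0 - -4 = 4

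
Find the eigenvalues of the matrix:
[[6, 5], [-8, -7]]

Characteristic equation: det(A - λI) = 0
λ² - (trace)λ + (det) = 0
trace = 6 + -7 = -1, det = (6)(-7) - (5)(-8) = -2
λ² - (-1)λ + (-2) = 0
λ = (-1 ± √((-1)² - 4·(-2))) / 2 = (-1 ± √9) / 2
Solving: λ = -2, 1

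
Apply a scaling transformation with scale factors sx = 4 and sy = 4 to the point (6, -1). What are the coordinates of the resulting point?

Scaling matrix:
[[4, 0], [0, 4]]
Result: (6 × 4, -1 × 4) = (24, -4)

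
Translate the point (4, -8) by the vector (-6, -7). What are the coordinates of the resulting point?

Translation by (-6, -7) (homogeneous matrix [[1, 0, -6], [0, 1, -7], [0, 0, 1]]):
x' = 4 + -6 = -2
y' = -8 + -7 = -15
Result: (-2, -15)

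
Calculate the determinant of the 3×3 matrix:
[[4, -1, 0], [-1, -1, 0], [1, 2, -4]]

Expansion along first row:
det = 4·det([[-1,0],[2,-4]]) - -1·det([[-1,0],[1,-4]]) + 0·det([[-1,-1],[1,2]])
    = 4·(-1·-4 - 0·2) - -1·(-1·-4 - 0·1) + 0·(-1·2 - -1·1)
    = 4·4 - -1·4 + 0·-1
    = 16 + 4 + 0 = 20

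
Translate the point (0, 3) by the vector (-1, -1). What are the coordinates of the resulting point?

Translation by (-1, -1) (homogeneous matrix [[1, 0, -1], [0, 1, -1], [0, 0, 1]]):
x' = 0 + -1 = -1
y' = 3 + -1 = 2
Result: (-1, 2)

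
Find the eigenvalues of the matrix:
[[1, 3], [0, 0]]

Characteristic equation: det(A - λI) = 0
λ² - (trace)λ + (det) = 0
trace = 1 + 0 = 1, det = (1)(0) - (3)(0) = 0
λ² - (1)λ + (0) = 0
λ = (1 ± √((1)² - 4·(0))) / 2 = (1 ± √1) / 2
Solving: λ = 0, 1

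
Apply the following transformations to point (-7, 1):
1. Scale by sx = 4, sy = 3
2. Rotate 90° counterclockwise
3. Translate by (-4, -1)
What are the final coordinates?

Step 1: Scale → (-28, 3)
Step 2: Rotate 90° → (-3, -28)
Step 3: Translate → (-7, -29)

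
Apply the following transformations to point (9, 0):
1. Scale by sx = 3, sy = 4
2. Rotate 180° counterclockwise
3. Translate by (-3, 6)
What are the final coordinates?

Step 1: Scale → (27, 0)
Step 2: Rotate 180° → (-27, 0)
Step 3: Translate → (-30, 6)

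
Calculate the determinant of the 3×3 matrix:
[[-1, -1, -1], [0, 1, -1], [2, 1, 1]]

Expansion along first row:
det = -1·det([[1,-1],[1,1]]) - -1·det([[0,-1],[2,1]]) + -1·det([[0,1],[2,1]])
    = -1·(1·1 - -1·1) - -1·(0·1 - -1·2) + -1·(0·1 - 1·2)
    = -1·2 - -1·2 + -1·-2
    = -2 + 2 + 2 = 2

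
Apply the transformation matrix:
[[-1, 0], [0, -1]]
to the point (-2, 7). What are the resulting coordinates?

Matrix multiplication:
[[-1, 0], [0, -1]] × [-2, 7]ᵀ
= [(-1)(-2) + (0)(7), (0)(-2) + (-1)(7)]ᵀ
= [2, -7]ᵀ
Result: (2, -7)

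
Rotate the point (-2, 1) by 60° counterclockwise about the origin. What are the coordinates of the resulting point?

Rotation matrix for 60°: [[cos 60°, -sin 60°], [sin 60°, cos 60°]] ≈ [[0.500000, -0.866025], [0.866025, 0.500000]]
[[0.500000, -0.866025], [0.866025, 0.500000]] × [-2, 1]ᵀ ≈ [-1.8660, -1.2321]ᵀ
Result: (-1.8660, -1.2321)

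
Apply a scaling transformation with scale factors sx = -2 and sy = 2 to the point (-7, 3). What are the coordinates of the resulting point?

Scaling matrix:
[[-2, 0], [0, 2]]
Result: (-7 × -2, 3 × 2) = (14, 6)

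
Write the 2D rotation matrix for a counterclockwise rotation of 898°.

Rotation matrix formula: [[cos θ, -sin θ], [sin θ, cos θ]]
For θ = 898°:
cos(898°) = -0.9994
sin(898°) = 0.0349
Result: [[-0.9994, -0.0349], [0.0349, -0.9994]]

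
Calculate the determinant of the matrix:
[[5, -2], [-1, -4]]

For a 2×2 matrix [[a, b], [c, d]], det = ad - bc
det = (5)(-4) - (-2)(-1) = -20 - 2 = -22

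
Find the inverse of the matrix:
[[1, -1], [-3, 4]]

For [[a,b],[c,d]], inverse = (1/det)·[[d,-b],[-c,a]]
det = (1)(4) - (-1)(-3) = 4 - 3 = 1
Inverse = [[4, 1], [3, 1]]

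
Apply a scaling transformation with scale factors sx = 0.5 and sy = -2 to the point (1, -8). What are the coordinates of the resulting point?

Scaling matrix:
[[0.50, 0], [0, -2]]
Result: (1 × 0.5, -8 × -2) = (0.5, 16)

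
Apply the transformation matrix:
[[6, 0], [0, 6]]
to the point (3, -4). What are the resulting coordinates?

Matrix multiplication:
[[6, 0], [0, 6]] × [3, -4]ᵀ
= [(6)(3) + (0)(-4), (0)(3) + (6)(-4)]ᵀ
= [18, -24]ᵀ
Result: (18, -24)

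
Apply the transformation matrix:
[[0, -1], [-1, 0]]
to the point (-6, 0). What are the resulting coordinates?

Matrix multiplication:
[[0, -1], [-1, 0]] × [-6, 0]ᵀ
= [(0)(-6) + (-1)(0), (-1)(-6) + (0)(0)]ᵀ
= [0, 6]ᵀ
Result: (0, 6)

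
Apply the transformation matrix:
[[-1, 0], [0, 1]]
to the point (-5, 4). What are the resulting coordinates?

Matrix multiplication:
[[-1, 0], [0, 1]] × [-5, 4]ᵀ
= [(-1)(-5) + (0)(4), (0)(-5) + (1)(4)]ᵀ
= [5, 4]ᵀ
Result: (5, 4)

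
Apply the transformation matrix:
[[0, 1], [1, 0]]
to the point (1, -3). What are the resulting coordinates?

Matrix multiplication:
[[0, 1], [1, 0]] × [1, -3]ᵀ
= [(0)(1) + (1)(-3), (1)(1) + (0)(-3)]ᵀ
= [-3, 1]ᵀ
Result: (-3, 1)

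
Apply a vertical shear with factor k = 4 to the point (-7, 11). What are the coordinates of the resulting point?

Shear matrix for vertical shear with factor k = 4:
[[1, 0], [4, 1]]
Result: (-7, 11) → (-7, -17)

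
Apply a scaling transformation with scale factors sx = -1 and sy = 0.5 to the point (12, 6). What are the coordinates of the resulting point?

Scaling matrix:
[[-1, 0], [0, 0.50]]
Result: (12 × -1, 6 × 0.5) = (-12, 3)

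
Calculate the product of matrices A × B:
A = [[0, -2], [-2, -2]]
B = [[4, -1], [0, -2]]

Matrix multiplication:
C[0][0] = 0×4 + -2×0 = 0
C[0][1] = 0×-1 + -2×-2 = 4
C[1][0] = -2×4 + -2×0 = -8
C[1][1] = -2×-1 + -2×-2 = 6
Result: [[0, 4], [-8, 6]]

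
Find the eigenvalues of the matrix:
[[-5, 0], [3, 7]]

Characteristic equation: det(A - λI) = 0
λ² - (trace)λ + (det) = 0
trace = -5 + 7 = 2, det = (-5)(7) - (0)(3) = -35
λ² - (2)λ + (-35) = 0
λ = (2 ± √((2)² - 4·(-35))) / 2 = (2 ± √144) / 2
Solving: λ = -5, 7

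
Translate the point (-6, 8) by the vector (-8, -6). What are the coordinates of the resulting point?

Translation by (-8, -6) (homogeneous matrix [[1, 0, -8], [0, 1, -6], [0, 0, 1]]):
x' = -6 + -8 = -14
y' = 8 + -6 = 2
Result: (-14, 2)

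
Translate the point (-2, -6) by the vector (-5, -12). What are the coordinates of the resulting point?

Translation by (-5, -12) (homogeneous matrix [[1, 0, -5], [0, 1, -12], [0, 0, 1]]):
x' = -2 + -5 = -7
y' = -6 + -12 = -18
Result: (-7, -18)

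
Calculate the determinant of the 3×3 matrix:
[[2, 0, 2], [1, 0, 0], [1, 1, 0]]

Expansion along first row:
det = 2·det([[0,0],[1,0]]) - 0·det([[1,0],[1,0]]) + 2·det([[1,0],[1,1]])
    = 2·(0·0 - 0·1) - 0·(1·0 - 0·1) + 2·(1·1 - 0·1)
    = 2·0 - 0·0 + 2·1
    = 0 + 0 + 2 = 2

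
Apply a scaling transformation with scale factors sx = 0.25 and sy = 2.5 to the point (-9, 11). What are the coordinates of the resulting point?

Scaling matrix:
[[0.25, 0], [0, 2.50]]
Result: (-9 × 0.25, 11 × 2.5) = (-2.25, 27.5)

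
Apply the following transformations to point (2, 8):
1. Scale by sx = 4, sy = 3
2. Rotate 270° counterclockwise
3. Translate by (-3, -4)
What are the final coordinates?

Step 1: Scale → (8, 24)
Step 2: Rotate 270° → (24, -8)
Step 3: Translate → (21, -12)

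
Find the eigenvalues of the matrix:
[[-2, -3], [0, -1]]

Characteristic equation: det(A - λI) = 0
λ² - (trace)λ + (det) = 0
trace = -2 + -1 = -3, det = (-2)(-1) - (-3)(0) = 2
λ² - (-3)λ + (2) = 0
λ = (-3 ± √((-3)² - 4·(2))) / 2 = (-3 ± √1) / 2
Solving: λ = -2, -1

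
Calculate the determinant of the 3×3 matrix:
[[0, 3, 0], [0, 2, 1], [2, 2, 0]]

Expansion along first row:
det = 0·det([[2,1],[2,0]]) - 3·det([[0,1],[2,0]]) + 0·det([[0,2],[2,2]])
    = 0·(2·0 - 1·2) - 3·(0·0 - 1·2) + 0·(0·2 - 2·2)
    = 0·-2 - 3·-2 + 0·-4
    = 0 + 6 + 0 = 6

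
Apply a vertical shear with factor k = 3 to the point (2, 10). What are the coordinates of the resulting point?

Shear matrix for vertical shear with factor k = 3:
[[1, 0], [3, 1]]
Result: (2, 10) → (2, 16)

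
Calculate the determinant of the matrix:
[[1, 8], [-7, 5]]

For a 2×2 matrix [[a, b], [c, d]], det = ad - bc
det = (1)(5) - (8)(-7) = 5 - -56 = 61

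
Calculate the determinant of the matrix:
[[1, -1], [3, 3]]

For a 2×2 matrix [[a, b], [c, d]], det = ad - bc
det = (1)(3) - (-1)(3) = 3 - -3 = 6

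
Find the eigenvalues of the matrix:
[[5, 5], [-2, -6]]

Characteristic equation: det(A - λI) = 0
λ² - (trace)λ + (det) = 0
trace = 5 + -6 = -1, det = (5)(-6) - (5)(-2) = -20
λ² - (-1)λ + (-20) = 0
λ = (-1 ± √((-1)² - 4·(-20))) / 2 = (-1 ± √81) / 2
Solving: λ = -5, 4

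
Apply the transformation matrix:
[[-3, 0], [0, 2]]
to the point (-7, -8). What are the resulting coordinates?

Matrix multiplication:
[[-3, 0], [0, 2]] × [-7, -8]ᵀ
= [(-3)(-7) + (0)(-8), (0)(-7) + (2)(-8)]ᵀ
= [21, -16]ᵀ
Result: (21, -16)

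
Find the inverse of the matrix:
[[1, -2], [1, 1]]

For [[a,b],[c,d]], inverse = (1/det)·[[d,-b],[-c,a]]
det = (1)(1) - (-2)(1) = 1 - -2 = 3
Inverse = (1/3)·[[1, 2], [-1, 1]]
= [[1/3, 2/3], [-1/3, 1/3]]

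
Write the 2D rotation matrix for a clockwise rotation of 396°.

Rotation matrix formula: [[cos θ, -sin θ], [sin θ, cos θ]]
A clockwise rotation by 396° is equivalent to a counterclockwise rotation by -396°.
For θ = -396°:
cos(-396°) = 0.8090
sin(-396°) = -0.5878
Result: [[0.8090, 0.5878], [-0.5878, 0.8090]]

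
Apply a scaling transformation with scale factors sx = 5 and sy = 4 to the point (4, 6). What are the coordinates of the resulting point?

Scaling matrix:
[[5, 0], [0, 4]]
Result: (4 × 5, 6 × 4) = (20, 24)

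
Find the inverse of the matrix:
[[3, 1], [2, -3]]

For [[a,b],[c,d]], inverse = (1/det)·[[d,-b],[-c,a]]
det = (3)(-3) - (1)(2) = -9 - 2 = -11
Inverse = (1/-11)·[[-3, -1], [-2, 3]]
= [[3/11, 1/11], [2/11, -3/11]]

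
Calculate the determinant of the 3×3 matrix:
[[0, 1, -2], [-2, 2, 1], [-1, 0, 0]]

Expansion along first row:
det = 0·det([[2,1],[0,0]]) - 1·det([[-2,1],[-1,0]]) + -2·det([[-2,2],[-1,0]])
    = 0·(2·0 - 1·0) - 1·(-2·0 - 1·-1) + -2·(-2·0 - 2·-1)
    = 0·0 - 1·1 + -2·2
    = 0 + -1 + -4 = -5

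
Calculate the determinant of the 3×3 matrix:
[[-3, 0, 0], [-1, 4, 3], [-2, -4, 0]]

Expansion along first row:
det = -3·det([[4,3],[-4,0]]) - 0·det([[-1,3],[-2,0]]) + 0·det([[-1,4],[-2,-4]])
    = -3·(4·0 - 3·-4) - 0·(-1·0 - 3·-2) + 0·(-1·-4 - 4·-2)
    = -3·12 - 0·6 + 0·12
    = -36 + 0 + 0 = -36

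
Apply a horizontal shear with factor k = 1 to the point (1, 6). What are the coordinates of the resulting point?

Shear matrix for horizontal shear with factor k = 1:
[[1, 1], [0, 1]]
Result: (1, 6) → (7, 6)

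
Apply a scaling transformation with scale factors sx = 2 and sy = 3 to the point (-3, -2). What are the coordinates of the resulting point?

Scaling matrix:
[[2, 0], [0, 3]]
Result: (-3 × 2, -2 × 3) = (-6, -6)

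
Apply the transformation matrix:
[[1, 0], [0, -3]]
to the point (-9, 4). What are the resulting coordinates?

Matrix multiplication:
[[1, 0], [0, -3]] × [-9, 4]ᵀ
= [(1)(-9) + (0)(4), (0)(-9) + (-3)(4)]ᵀ
= [-9, -12]ᵀ
Result: (-9, -12)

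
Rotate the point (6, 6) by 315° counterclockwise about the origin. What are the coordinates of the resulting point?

Rotation matrix for 315°: [[cos 315°, -sin 315°], [sin 315°, cos 315°]] ≈ [[0.707107, 0.707107], [-0.707107, 0.707107]]
[[0.707107, 0.707107], [-0.707107, 0.707107]] × [6, 6]ᵀ ≈ [8.4853, 0]ᵀ
Result: (8.4853, 0)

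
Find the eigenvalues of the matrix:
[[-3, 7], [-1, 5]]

Characteristic equation: det(A - λI) = 0
λ² - (trace)λ + (det) = 0
trace = -3 + 5 = 2, det = (-3)(5) - (7)(-1) = -8
λ² - (2)λ + (-8) = 0
λ = (2 ± √((2)² - 4·(-8))) / 2 = (2 ± √36) / 2
Solving: λ = -2, 4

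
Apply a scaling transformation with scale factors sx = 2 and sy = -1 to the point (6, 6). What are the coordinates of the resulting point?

Scaling matrix:
[[2, 0], [0, -1]]
Result: (6 × 2, 6 × -1) = (12, -6)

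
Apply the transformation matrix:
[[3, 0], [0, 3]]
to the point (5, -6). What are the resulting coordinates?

Matrix multiplication:
[[3, 0], [0, 3]] × [5, -6]ᵀ
= [(3)(5) + (0)(-6), (0)(5) + (3)(-6)]ᵀ
= [15, -18]ᵀ
Result: (15, -18)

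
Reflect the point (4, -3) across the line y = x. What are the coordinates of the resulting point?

Reflection across line y = x: (4, -3) → (-3, 4)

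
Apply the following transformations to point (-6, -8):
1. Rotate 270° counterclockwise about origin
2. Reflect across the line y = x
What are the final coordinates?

Step 1: Rotate 270° → (-8, 6)
Step 2: Reflect across line y = x → (6, -8)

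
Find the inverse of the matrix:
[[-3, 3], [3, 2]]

For [[a,b],[c,d]], inverse = (1/det)·[[d,-b],[-c,a]]
det = (-3)(2) - (3)(3) = -6 - 9 = -15
Inverse = (1/-15)·[[2, -3], [-3, -3]]
= [[-2/15, 1/5], [1/5, 1/5]]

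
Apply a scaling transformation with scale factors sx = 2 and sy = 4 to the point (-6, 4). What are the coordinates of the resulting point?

Scaling matrix:
[[2, 0], [0, 4]]
Result: (-6 × 2, 4 × 4) = (-12, 16)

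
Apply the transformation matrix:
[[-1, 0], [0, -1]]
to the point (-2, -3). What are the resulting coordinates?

Matrix multiplication:
[[-1, 0], [0, -1]] × [-2, -3]ᵀ
= [(-1)(-2) + (0)(-3), (0)(-2) + (-1)(-3)]ᵀ
= [2, 3]ᵀ
Result: (2, 3)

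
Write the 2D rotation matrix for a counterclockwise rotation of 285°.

Rotation matrix formula: [[cos θ, -sin θ], [sin θ, cos θ]]
For θ = 285°:
cos(285°) = 0.2588
sin(285°) = -0.9659
Result: [[0.2588, 0.9659], [-0.9659, 0.2588]]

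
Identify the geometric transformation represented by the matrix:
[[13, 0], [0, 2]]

This matrix represents: non-uniform scaling by sx = 13, sy = 2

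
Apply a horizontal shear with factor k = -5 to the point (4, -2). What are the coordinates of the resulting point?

Shear matrix for horizontal shear with factor k = -5:
[[1, -5], [0, 1]]
Result: (4, -2) → (14, -2)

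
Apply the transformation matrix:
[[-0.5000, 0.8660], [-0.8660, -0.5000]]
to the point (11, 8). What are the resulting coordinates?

Matrix multiplication:
[[-0.5000, 0.8660], [-0.8660, -0.5000]] × [11, 8]ᵀ
= [(-0.5000)(11) + (0.8660)(8), (-0.8660)(11) + (-0.5000)(8)]ᵀ
= [1.4280, -13.5260]ᵀ
Result: (1.4280, -13.5260)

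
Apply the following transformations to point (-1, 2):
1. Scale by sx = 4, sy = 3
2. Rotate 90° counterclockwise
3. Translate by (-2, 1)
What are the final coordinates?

Step 1: Scale → (-4, 6)
Step 2: Rotate 90° → (-6, -4)
Step 3: Translate → (-8, -3)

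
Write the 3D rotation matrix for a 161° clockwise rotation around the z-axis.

Rotation matrix for clockwise 161° around z-axis:
A clockwise rotation by 161° is a counterclockwise rotation by -161°.
cos(-161°) = -0.9455, sin(-161°) = -0.3256
Result: [[-0.9455, 0.3256, 0], [-0.3256, -0.9455, 0], [0, 0, 1]]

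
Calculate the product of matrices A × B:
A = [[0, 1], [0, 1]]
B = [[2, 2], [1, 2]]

Matrix multiplication:
C[0][0] = 0×2 + 1×1 = 1
C[0][1] = 0×2 + 1×2 = 2
C[1][0] = 0×2 + 1×1 = 1
C[1][1] = 0×2 + 1×2 = 2
Result: [[1, 2], [1, 2]]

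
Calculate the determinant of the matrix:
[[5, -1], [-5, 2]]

For a 2×2 matrix [[a, b], [c, d]], det = ad - bc
det = (5)(2) - (-1)(-5) = 10 - 5 = 5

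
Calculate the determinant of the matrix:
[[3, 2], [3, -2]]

For a 2×2 matrix [[a, b], [c, d]], det = ad - bc
det = (3)(-2) - (2)(3) = -6 - 6 = -12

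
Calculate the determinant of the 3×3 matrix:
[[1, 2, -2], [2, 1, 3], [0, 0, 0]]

Expansion along first row:
det = 1·det([[1,3],[0,0]]) - 2·det([[2,3],[0,0]]) + -2·det([[2,1],[0,0]])
    = 1·(1·0 - 3·0) - 2·(2·0 - 3·0) + -2·(2·0 - 1·0)
    = 1·0 - 2·0 + -2·0
    = 0 + 0 + 0 = 0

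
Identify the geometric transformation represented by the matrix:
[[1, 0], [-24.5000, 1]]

This matrix represents: vertical shear with factor -24.5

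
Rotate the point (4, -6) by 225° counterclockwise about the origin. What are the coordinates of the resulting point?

Rotation matrix for 225°: [[cos 225°, -sin 225°], [sin 225°, cos 225°]] ≈ [[-0.707107, 0.707107], [-0.707107, -0.707107]]
[[-0.707107, 0.707107], [-0.707107, -0.707107]] × [4, -6]ᵀ ≈ [-7.0711, 1.4142]ᵀ
Result: (-7.0711, 1.4142)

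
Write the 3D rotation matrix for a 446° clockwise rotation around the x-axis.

Rotation matrix for clockwise 446° around x-axis:
A clockwise rotation by 446° is a counterclockwise rotation by -446°.
cos(-446°) = 0.0698, sin(-446°) = -0.9976
Result: [[1, 0, 0], [0, 0.0698, 0.9976], [0, -0.9976, 0.0698]]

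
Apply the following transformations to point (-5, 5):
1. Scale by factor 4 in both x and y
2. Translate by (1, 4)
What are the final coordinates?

Step 1: Scale (-5, 5) by 4 → (-20, 20)
Step 2: Translate by (1, 4) → (-19, 24)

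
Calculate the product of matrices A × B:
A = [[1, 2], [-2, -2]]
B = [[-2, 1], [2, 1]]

Matrix multiplication:
C[0][0] = 1×-2 + 2×2 = 2
C[0][1] = 1×1 + 2×1 = 3
C[1][0] = -2×-2 + -2×2 = 0
C[1][1] = -2×1 + -2×1 = -4
Result: [[2, 3], [0, -4]]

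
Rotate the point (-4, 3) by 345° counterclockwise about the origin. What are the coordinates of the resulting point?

Rotation matrix for 345°: [[cos 345°, -sin 345°], [sin 345°, cos 345°]] ≈ [[0.965926, 0.258819], [-0.258819, 0.965926]]
[[0.965926, 0.258819], [-0.258819, 0.965926]] × [-4, 3]ᵀ ≈ [-3.0872, 3.9331]ᵀ
Result: (-3.0872, 3.9331)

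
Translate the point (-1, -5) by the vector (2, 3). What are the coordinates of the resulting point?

Translation by (2, 3) (homogeneous matrix [[1, 0, 2], [0, 1, 3], [0, 0, 1]]):
x' = -1 + 2 = 1
y' = -5 + 3 = -2
Result: (1, -2)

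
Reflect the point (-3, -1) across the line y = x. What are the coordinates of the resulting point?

Reflection across line y = x: (-3, -1) → (-1, -3)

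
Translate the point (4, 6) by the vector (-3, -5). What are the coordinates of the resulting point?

Translation by (-3, -5) (homogeneous matrix [[1, 0, -3], [0, 1, -5], [0, 0, 1]]):
x' = 4 + -3 = 1
y' = 6 + -5 = 1
Result: (1, 1)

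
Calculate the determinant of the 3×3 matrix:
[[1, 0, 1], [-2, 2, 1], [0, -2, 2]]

Expansion along first row:
det = 1·det([[2,1],[-2,2]]) - 0·det([[-2,1],[0,2]]) + 1·det([[-2,2],[0,-2]])
    = 1·(2·2 - 1·-2) - 0·(-2·2 - 1·0) + 1·(-2·-2 - 2·0)
    = 1·6 - 0·-4 + 1·4
    = 6 + 0 + 4 = 10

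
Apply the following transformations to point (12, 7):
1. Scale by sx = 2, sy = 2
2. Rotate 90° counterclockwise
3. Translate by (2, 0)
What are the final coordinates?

Step 1: Scale → (24, 14)
Step 2: Rotate 90° → (-14, 24)
Step 3: Translate → (-12, 24)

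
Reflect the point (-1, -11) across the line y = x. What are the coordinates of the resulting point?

Reflection across line y = x: (-1, -11) → (-11, -1)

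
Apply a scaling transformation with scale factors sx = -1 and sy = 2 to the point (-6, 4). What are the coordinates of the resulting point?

Scaling matrix:
[[-1, 0], [0, 2]]
Result: (-6 × -1, 4 × 2) = (6, 8)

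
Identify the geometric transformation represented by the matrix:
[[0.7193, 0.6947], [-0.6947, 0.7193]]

This matrix represents: rotation by 316° counterclockwise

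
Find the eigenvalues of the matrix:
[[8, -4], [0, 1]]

Characteristic equation: det(A - λI) = 0
λ² - (trace)λ + (det) = 0
trace = 8 + 1 = 9, det = (8)(1) - (-4)(0) = 8
λ² - (9)λ + (8) = 0
λ = (9 ± √((9)² - 4·(8))) / 2 = (9 ± √49) / 2
Solving: λ = 1, 8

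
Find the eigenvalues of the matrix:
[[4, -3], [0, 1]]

Characteristic equation: det(A - λI) = 0
λ² - (trace)λ + (det) = 0
trace = 4 + 1 = 5, det = (4)(1) - (-3)(0) = 4
λ² - (5)λ + (4) = 0
λ = (5 ± √((5)² - 4·(4))) / 2 = (5 ± √9) / 2
Solving: λ = 1, 4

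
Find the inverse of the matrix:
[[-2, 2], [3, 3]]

For [[a,b],[c,d]], inverse = (1/det)·[[d,-b],[-c,a]]
det = (-2)(3) - (2)(3) = -6 - 6 = -12
Inverse = (1/-12)·[[3, -2], [-3, -2]]
= [[-1/4, 1/6], [1/4, 1/6]]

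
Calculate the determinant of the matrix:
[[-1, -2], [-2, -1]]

For a 2×2 matrix [[a, b], [c, d]], det = ad - bc
det = (-1)(-1) - (-2)(-2) = 1 - 4 = -3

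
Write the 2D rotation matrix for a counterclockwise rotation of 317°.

Rotation matrix formula: [[cos θ, -sin θ], [sin θ, cos θ]]
For θ = 317°:
cos(317°) = 0.7314
sin(317°) = -0.6820
Result: [[0.7314, 0.6820], [-0.6820, 0.7314]]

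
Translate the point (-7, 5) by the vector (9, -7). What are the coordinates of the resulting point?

Translation by (9, -7) (homogeneous matrix [[1, 0, 9], [0, 1, -7], [0, 0, 1]]):
x' = -7 + 9 = 2
y' = 5 + -7 = -2
Result: (2, -2)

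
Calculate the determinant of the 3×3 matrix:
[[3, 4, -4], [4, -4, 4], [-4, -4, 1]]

Expansion along first row:
det = 3·det([[-4,4],[-4,1]]) - 4·det([[4,4],[-4,1]]) + -4·det([[4,-4],[-4,-4]])
    = 3·(-4·1 - 4·-4) - 4·(4·1 - 4·-4) + -4·(4·-4 - -4·-4)
    = 3·12 - 4·20 + -4·-32
    = 36 + -80 + 128 = 84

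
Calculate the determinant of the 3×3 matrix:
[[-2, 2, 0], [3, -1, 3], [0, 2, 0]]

Expansion along first row:
det = -2·det([[-1,3],[2,0]]) - 2·det([[3,3],[0,0]]) + 0·det([[3,-1],[0,2]])
    = -2·(-1·0 - 3·2) - 2·(3·0 - 3·0) + 0·(3·2 - -1·0)
    = -2·-6 - 2·0 + 0·6
    = 12 + 0 + 0 = 12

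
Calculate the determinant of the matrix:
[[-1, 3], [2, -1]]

For a 2×2 matrix [[a, b], [c, d]], det = ad - bc
det = (-1)(-1) - (3)(2) = 1 - 6 = -5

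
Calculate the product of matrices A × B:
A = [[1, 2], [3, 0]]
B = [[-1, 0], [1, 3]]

Matrix multiplication:
C[0][0] = 1×-1 + 2×1 = 1
C[0][1] = 1×0 + 2×3 = 6
C[1][0] = 3×-1 + 0×1 = -3
C[1][1] = 3×0 + 0×3 = 0
Result: [[1, 6], [-3, 0]]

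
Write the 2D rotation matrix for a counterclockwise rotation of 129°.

Rotation matrix formula: [[cos θ, -sin θ], [sin θ, cos θ]]
For θ = 129°:
cos(129°) = -0.6293
sin(129°) = 0.7771
Result: [[-0.6293, -0.7771], [0.7771, -0.6293]]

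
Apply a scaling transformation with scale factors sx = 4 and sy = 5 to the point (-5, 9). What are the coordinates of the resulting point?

Scaling matrix:
[[4, 0], [0, 5]]
Result: (-5 × 4, 9 × 5) = (-20, 45)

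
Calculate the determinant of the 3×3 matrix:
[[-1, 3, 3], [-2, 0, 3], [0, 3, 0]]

Expansion along first row:
det = -1·det([[0,3],[3,0]]) - 3·det([[-2,3],[0,0]]) + 3·det([[-2,0],[0,3]])
    = -1·(0·0 - 3·3) - 3·(-2·0 - 3·0) + 3·(-2·3 - 0·0)
    = -1·-9 - 3·0 + 3·-6
    = 9 + 0 + -18 = -9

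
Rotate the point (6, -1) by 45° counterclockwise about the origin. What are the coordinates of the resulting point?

Rotation matrix for 45°: [[cos 45°, -sin 45°], [sin 45°, cos 45°]] ≈ [[0.707107, -0.707107], [0.707107, 0.707107]]
[[0.707107, -0.707107], [0.707107, 0.707107]] × [6, -1]ᵀ ≈ [4.9497, 3.5355]ᵀ
Result: (4.9497, 3.5355)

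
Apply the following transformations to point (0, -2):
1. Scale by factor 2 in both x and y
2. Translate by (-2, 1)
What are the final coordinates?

Step 1: Scale (0, -2) by 2 → (0, -4)
Step 2: Translate by (-2, 1) → (-2, -3)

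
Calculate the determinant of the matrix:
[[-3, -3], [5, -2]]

For a 2×2 matrix [[a, b], [c, d]], det = ad - bc
det = (-3)(-2) - (-3)(5) = 6 - -15 = 21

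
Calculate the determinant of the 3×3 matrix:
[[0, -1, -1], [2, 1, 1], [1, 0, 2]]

Expansion along first row:
det = 0·det([[1,1],[0,2]]) - -1·det([[2,1],[1,2]]) + -1·det([[2,1],[1,0]])
    = 0·(1·2 - 1·0) - -1·(2·2 - 1·1) + -1·(2·0 - 1·1)
    = 0·2 - -1·3 + -1·-1
    = 0 + 3 + 1 = 4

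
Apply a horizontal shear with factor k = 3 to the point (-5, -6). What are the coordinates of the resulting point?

Shear matrix for horizontal shear with factor k = 3:
[[1, 3], [0, 1]]
Result: (-5, -6) → (-23, -6)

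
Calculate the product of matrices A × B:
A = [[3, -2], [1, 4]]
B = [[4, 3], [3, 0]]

Matrix multiplication:
C[0][0] = 3×4 + -2×3 = 6
C[0][1] = 3×3 + -2×0 = 9
C[1][0] = 1×4 + 4×3 = 16
C[1][1] = 1×3 + 4×0 = 3
Result: [[6, 9], [16, 3]]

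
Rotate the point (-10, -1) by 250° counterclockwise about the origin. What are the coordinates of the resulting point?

Rotation matrix for 250°: [[cos 250°, -sin 250°], [sin 250°, cos 250°]] ≈ [[-0.342020, 0.939693], [-0.939693, -0.342020]]
[[-0.342020, 0.939693], [-0.939693, -0.342020]] × [-10, -1]ᵀ ≈ [2.4805, 9.7389]ᵀ
Result: (2.4805, 9.7389)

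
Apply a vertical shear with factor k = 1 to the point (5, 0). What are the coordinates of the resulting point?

Shear matrix for vertical shear with factor k = 1:
[[1, 0], [1, 1]]
Result: (5, 0) → (5, 5)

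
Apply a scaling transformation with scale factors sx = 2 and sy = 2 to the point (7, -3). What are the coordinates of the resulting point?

Scaling matrix:
[[2, 0], [0, 2]]
Result: (7 × 2, -3 × 2) = (14, -6)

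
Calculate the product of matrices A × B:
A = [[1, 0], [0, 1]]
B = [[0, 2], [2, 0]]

Matrix multiplication:
C[0][0] = 1×0 + 0×2 = 0
C[0][1] = 1×2 + 0×0 = 2
C[1][0] = 0×0 + 1×2 = 2
C[1][1] = 0×2 + 1×0 = 0
Result: [[0, 2], [2, 0]]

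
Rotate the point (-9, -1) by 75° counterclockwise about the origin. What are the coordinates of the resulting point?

Rotation matrix for 75°: [[cos 75°, -sin 75°], [sin 75°, cos 75°]] ≈ [[0.258819, -0.965926], [0.965926, 0.258819]]
[[0.258819, -0.965926], [0.965926, 0.258819]] × [-9, -1]ᵀ ≈ [-1.3634, -8.9522]ᵀ
Result: (-1.3634, -8.9522)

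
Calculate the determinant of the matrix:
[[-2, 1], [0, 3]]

For a 2×2 matrix [[a, b], [c, d]], det = ad - bc
det = (-2)(3) - (1)(0) = -6 - 0 = -6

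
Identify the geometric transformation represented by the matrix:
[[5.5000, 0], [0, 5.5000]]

This matrix represents: uniform scaling by factor 5.5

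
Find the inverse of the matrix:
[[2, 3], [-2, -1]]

For [[a,b],[c,d]], inverse = (1/det)·[[d,-b],[-c,a]]
det = (2)(-1) - (3)(-2) = -2 - -6 = 4
Inverse = (1/4)·[[-1, -3], [2, 2]]
= [[-1/4, -3/4], [1/2, 1/2]]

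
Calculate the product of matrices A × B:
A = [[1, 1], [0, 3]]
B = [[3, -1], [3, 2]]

Matrix multiplication:
C[0][0] = 1×3 + 1×3 = 6
C[0][1] = 1×-1 + 1×2 = 1
C[1][0] = 0×3 + 3×3 = 9
C[1][1] = 0×-1 + 3×2 = 6
Result: [[6, 1], [9, 6]]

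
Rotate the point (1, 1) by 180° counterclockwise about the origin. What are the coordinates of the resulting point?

Rotation matrix for 180°: [[cos 180°, -sin 180°], [sin 180°, cos 180°]] = [[-1, 0], [0, -1]]
[[-1, 0], [0, -1]] × [1, 1]ᵀ = [-1, -1]ᵀ
Result: (-1, -1)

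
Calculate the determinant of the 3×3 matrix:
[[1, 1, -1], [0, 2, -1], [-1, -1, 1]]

Expansion along first row:
det = 1·det([[2,-1],[-1,1]]) - 1·det([[0,-1],[-1,1]]) + -1·det([[0,2],[-1,-1]])
    = 1·(2·1 - -1·-1) - 1·(0·1 - -1·-1) + -1·(0·-1 - 2·-1)
    = 1·1 - 1·-1 + -1·2
    = 1 + 1 + -2 = 0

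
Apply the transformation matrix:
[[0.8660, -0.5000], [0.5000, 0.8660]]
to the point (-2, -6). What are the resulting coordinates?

Matrix multiplication:
[[0.8660, -0.5000], [0.5000, 0.8660]] × [-2, -6]ᵀ
= [(0.8660)(-2) + (-0.5000)(-6), (0.5000)(-2) + (0.8660)(-6)]ᵀ
= [1.2680, -6.1960]ᵀ
Result: (1.2680, -6.1960)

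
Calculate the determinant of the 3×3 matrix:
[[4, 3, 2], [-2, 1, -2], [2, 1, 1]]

Expansion along first row:
det = 4·det([[1,-2],[1,1]]) - 3·det([[-2,-2],[2,1]]) + 2·det([[-2,1],[2,1]])
    = 4·(1·1 - -2·1) - 3·(-2·1 - -2·2) + 2·(-2·1 - 1·2)
    = 4·3 - 3·2 + 2·-4
    = 12 + -6 + -8 = -2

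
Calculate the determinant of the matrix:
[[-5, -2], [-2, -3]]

For a 2×2 matrix [[a, b], [c, d]], det = ad - bc
det = (-5)(-3) - (-2)(-2) = 15 - 4 = 11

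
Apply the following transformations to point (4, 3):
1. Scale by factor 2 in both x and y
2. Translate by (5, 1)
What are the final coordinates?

Step 1: Scale (4, 3) by 2 → (8, 6)
Step 2: Translate by (5, 1) → (13, 7)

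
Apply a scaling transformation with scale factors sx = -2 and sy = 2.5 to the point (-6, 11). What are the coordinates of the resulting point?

Scaling matrix:
[[-2, 0], [0, 2.50]]
Result: (-6 × -2, 11 × 2.5) = (12, 27.5)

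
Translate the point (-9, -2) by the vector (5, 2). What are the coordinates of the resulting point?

Translation by (5, 2) (homogeneous matrix [[1, 0, 5], [0, 1, 2], [0, 0, 1]]):
x' = -9 + 5 = -4
y' = -2 + 2 = 0
Result: (-4, 0)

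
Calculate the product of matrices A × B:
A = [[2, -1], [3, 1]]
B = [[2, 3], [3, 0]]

Matrix multiplication:
C[0][0] = 2×2 + -1×3 = 1
C[0][1] = 2×3 + -1×0 = 6
C[1][0] = 3×2 + 1×3 = 9
C[1][1] = 3×3 + 1×0 = 9
Result: [[1, 6], [9, 9]]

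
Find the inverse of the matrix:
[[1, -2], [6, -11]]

For [[a,b],[c,d]], inverse = (1/det)·[[d,-b],[-c,a]]
det = (1)(-11) - (-2)(6) = -11 - -12 = 1
Inverse = [[-11, 2], [-6, 1]]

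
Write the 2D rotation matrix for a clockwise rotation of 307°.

Rotation matrix formula: [[cos θ, -sin θ], [sin θ, cos θ]]
A clockwise rotation by 307° is equivalent to a counterclockwise rotation by -307°.
For θ = -307°:
cos(-307°) = 0.6018
sin(-307°) = 0.7986
Result: [[0.6018, -0.7986], [0.7986, 0.6018]]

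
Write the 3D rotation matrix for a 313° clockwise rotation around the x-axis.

Rotation matrix for clockwise 313° around x-axis:
A clockwise rotation by 313° is a counterclockwise rotation by -313°.
cos(-313°) = 0.6820, sin(-313°) = 0.7314
Result: [[1, 0, 0], [0, 0.6820, -0.7314], [0, 0.7314, 0.6820]]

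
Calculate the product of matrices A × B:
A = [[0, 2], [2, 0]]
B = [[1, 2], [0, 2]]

Matrix multiplication:
C[0][0] = 0×1 + 2×0 = 0
C[0][1] = 0×2 + 2×2 = 4
C[1][0] = 2×1 + 0×0 = 2
C[1][1] = 2×2 + 0×2 = 4
Result: [[0, 4], [2, 4]]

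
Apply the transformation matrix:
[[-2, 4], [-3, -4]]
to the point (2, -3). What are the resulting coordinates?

Matrix multiplication:
[[-2, 4], [-3, -4]] × [2, -3]ᵀ
= [(-2)(2) + (4)(-3), (-3)(2) + (-4)(-3)]ᵀ
= [-16, 6]ᵀ
Result: (-16, 6)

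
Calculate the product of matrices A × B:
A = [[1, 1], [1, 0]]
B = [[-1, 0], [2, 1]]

Matrix multiplication:
C[0][0] = 1×-1 + 1×2 = 1
C[0][1] = 1×0 + 1×1 = 1
C[1][0] = 1×-1 + 0×2 = -1
C[1][1] = 1×0 + 0×1 = 0
Result: [[1, 1], [-1, 0]]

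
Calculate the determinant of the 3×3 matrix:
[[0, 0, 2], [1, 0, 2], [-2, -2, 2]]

Expansion along first row:
det = 0·det([[0,2],[-2,2]]) - 0·det([[1,2],[-2,2]]) + 2·det([[1,0],[-2,-2]])
    = 0·(0·2 - 2·-2) - 0·(1·2 - 2·-2) + 2·(1·-2 - 0·-2)
    = 0·4 - 0·6 + 2·-2
    = 0 + 0 + -4 = -4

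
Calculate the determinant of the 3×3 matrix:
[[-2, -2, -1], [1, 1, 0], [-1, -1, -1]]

Expansion along first row:
det = -2·det([[1,0],[-1,-1]]) - -2·det([[1,0],[-1,-1]]) + -1·det([[1,1],[-1,-1]])
    = -2·(1·-1 - 0·-1) - -2·(1·-1 - 0·-1) + -1·(1·-1 - 1·-1)
    = -2·-1 - -2·-1 + -1·0
    = 2 + -2 + 0 = 0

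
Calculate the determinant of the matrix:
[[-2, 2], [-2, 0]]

For a 2×2 matrix [[a, b], [c, d]], det = ad - bc
det = (-2)(0) - (2)(-2) = 0 - -4 = 4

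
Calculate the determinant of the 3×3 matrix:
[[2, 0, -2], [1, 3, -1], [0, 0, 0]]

Expansion along first row:
det = 2·det([[3,-1],[0,0]]) - 0·det([[1,-1],[0,0]]) + -2·det([[1,3],[0,0]])
    = 2·(3·0 - -1·0) - 0·(1·0 - -1·0) + -2·(1·0 - 3·0)
    = 2·0 - 0·0 + -2·0
    = 0 + 0 + 0 = 0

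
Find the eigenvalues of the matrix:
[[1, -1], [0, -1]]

Characteristic equation: det(A - λI) = 0
λ² - (trace)λ + (det) = 0
trace = 1 + -1 = 0, det = (1)(-1) - (-1)(0) = -1
λ² - (0)λ + (-1) = 0
λ = (0 ± √((0)² - 4·(-1))) / 2 = (0 ± √4) / 2
Solving: λ = -1, 1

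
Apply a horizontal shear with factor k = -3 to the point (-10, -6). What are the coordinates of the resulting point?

Shear matrix for horizontal shear with factor k = -3:
[[1, -3], [0, 1]]
Result: (-10, -6) → (8, -6)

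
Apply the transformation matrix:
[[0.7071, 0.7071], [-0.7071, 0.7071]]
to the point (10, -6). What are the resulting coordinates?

Matrix multiplication:
[[0.7071, 0.7071], [-0.7071, 0.7071]] × [10, -6]ᵀ
= [(0.7071)(10) + (0.7071)(-6), (-0.7071)(10) + (0.7071)(-6)]ᵀ
= [2.8284, -11.3136]ᵀ
Result: (2.8284, -11.3136)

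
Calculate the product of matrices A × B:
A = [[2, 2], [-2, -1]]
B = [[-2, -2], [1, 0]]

Matrix multiplication:
C[0][0] = 2×-2 + 2×1 = -2
C[0][1] = 2×-2 + 2×0 = -4
C[1][0] = -2×-2 + -1×1 = 3
C[1][1] = -2×-2 + -1×0 = 4
Result: [[-2, -4], [3, 4]]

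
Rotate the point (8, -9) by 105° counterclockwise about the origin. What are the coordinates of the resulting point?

Rotation matrix for 105°: [[cos 105°, -sin 105°], [sin 105°, cos 105°]] ≈ [[-0.258819, -0.965926], [0.965926, -0.258819]]
[[-0.258819, -0.965926], [0.965926, -0.258819]] × [8, -9]ᵀ ≈ [6.6228, 10.0568]ᵀ
Result: (6.6228, 10.0568)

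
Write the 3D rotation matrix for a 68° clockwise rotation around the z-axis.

Rotation matrix for clockwise 68° around z-axis:
A clockwise rotation by 68° is a counterclockwise rotation by -68°.
cos(-68°) = 0.3746, sin(-68°) = -0.9272
Result: [[0.3746, 0.9272, 0], [-0.9272, 0.3746, 0], [0, 0, 1]]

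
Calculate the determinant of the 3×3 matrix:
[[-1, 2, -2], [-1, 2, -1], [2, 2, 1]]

Expansion along first row:
det = -1·det([[2,-1],[2,1]]) - 2·det([[-1,-1],[2,1]]) + -2·det([[-1,2],[2,2]])
    = -1·(2·1 - -1·2) - 2·(-1·1 - -1·2) + -2·(-1·2 - 2·2)
    = -1·4 - 2·1 + -2·-6
    = -4 + -2 + 12 = 6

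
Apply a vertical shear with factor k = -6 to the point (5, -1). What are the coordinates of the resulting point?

Shear matrix for vertical shear with factor k = -6:
[[1, 0], [-6, 1]]
Result: (5, -1) → (5, -31)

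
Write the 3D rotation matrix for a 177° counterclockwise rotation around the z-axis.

Rotation matrix for counterclockwise 177° around z-axis:
cos(177°) = -0.9986, sin(177°) = 0.0523
Result: [[-0.9986, -0.0523, 0], [0.0523, -0.9986, 0], [0, 0, 1]]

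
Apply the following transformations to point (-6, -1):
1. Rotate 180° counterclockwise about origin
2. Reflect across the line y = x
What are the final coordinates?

Step 1: Rotate 180° → (6, 1)
Step 2: Reflect across line y = x → (1, 6)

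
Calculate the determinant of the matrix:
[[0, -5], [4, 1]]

For a 2×2 matrix [[a, b], [c, d]], det = ad - bc
det = (0)(1) - (-5)(4) = 0 - -20 = 20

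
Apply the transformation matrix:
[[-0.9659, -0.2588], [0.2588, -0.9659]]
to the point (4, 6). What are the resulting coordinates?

Matrix multiplication:
[[-0.9659, -0.2588], [0.2588, -0.9659]] × [4, 6]ᵀ
= [(-0.9659)(4) + (-0.2588)(6), (0.2588)(4) + (-0.9659)(6)]ᵀ
= [-5.4164, -4.7602]ᵀ
Result: (-5.4164, -4.7602)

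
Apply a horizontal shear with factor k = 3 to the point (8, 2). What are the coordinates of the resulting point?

Shear matrix for horizontal shear with factor k = 3:
[[1, 3], [0, 1]]
Result: (8, 2) → (14, 2)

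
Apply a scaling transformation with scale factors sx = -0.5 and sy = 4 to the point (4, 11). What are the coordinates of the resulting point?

Scaling matrix:
[[-0.50, 0], [0, 4]]
Result: (4 × -0.5, 11 × 4) = (-2, 44)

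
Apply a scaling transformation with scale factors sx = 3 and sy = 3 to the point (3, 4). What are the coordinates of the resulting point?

Scaling matrix:
[[3, 0], [0, 3]]
Result: (3 × 3, 4 × 3) = (9, 12)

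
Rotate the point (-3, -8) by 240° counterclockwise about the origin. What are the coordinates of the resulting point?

Rotation matrix for 240°: [[cos 240°, -sin 240°], [sin 240°, cos 240°]] ≈ [[-0.500000, 0.866025], [-0.866025, -0.500000]]
[[-0.500000, 0.866025], [-0.866025, -0.500000]] × [-3, -8]ᵀ ≈ [-5.4282, 6.5981]ᵀ
Result: (-5.4282, 6.5981)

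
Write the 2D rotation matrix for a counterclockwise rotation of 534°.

Rotation matrix formula: [[cos θ, -sin θ], [sin θ, cos θ]]
For θ = 534°:
cos(534°) = -0.9945
sin(534°) = 0.1045
Result: [[-0.9945, -0.1045], [0.1045, -0.9945]]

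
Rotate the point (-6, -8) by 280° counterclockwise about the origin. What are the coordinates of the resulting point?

Rotation matrix for 280°: [[cos 280°, -sin 280°], [sin 280°, cos 280°]] ≈ [[0.173648, 0.984808], [-0.984808, 0.173648]]
[[0.173648, 0.984808], [-0.984808, 0.173648]] × [-6, -8]ᵀ ≈ [-8.9204, 4.5197]ᵀ
Result: (-8.9204, 4.5197)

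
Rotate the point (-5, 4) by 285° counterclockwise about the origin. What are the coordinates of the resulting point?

Rotation matrix for 285°: [[cos 285°, -sin 285°], [sin 285°, cos 285°]] ≈ [[0.258819, 0.965926], [-0.965926, 0.258819]]
[[0.258819, 0.965926], [-0.965926, 0.258819]] × [-5, 4]ᵀ ≈ [2.5696, 5.8649]ᵀ
Result: (2.5696, 5.8649)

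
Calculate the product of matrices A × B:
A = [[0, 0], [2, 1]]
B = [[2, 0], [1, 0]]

Matrix multiplication:
C[0][0] = 0×2 + 0×1 = 0
C[0][1] = 0×0 + 0×0 = 0
C[1][0] = 2×2 + 1×1 = 5
C[1][1] = 2×0 + 1×0 = 0
Result: [[0, 0], [5, 0]]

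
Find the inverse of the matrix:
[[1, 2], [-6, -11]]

For [[a,b],[c,d]], inverse = (1/det)·[[d,-b],[-c,a]]
det = (1)(-11) - (2)(-6) = -11 - -12 = 1
Inverse = [[-11, -2], [6, 1]]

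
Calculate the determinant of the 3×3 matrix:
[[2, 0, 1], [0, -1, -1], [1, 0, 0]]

Expansion along first row:
det = 2·det([[-1,-1],[0,0]]) - 0·det([[0,-1],[1,0]]) + 1·det([[0,-1],[1,0]])
    = 2·(-1·0 - -1·0) - 0·(0·0 - -1·1) + 1·(0·0 - -1·1)
    = 2·0 - 0·1 + 1·1
    = 0 + 0 + 1 = 1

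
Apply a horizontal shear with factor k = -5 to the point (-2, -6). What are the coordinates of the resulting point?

Shear matrix for horizontal shear with factor k = -5:
[[1, -5], [0, 1]]
Result: (-2, -6) → (28, -6)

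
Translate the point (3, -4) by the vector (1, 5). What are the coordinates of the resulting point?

Translation by (1, 5) (homogeneous matrix [[1, 0, 1], [0, 1, 5], [0, 0, 1]]):
x' = 3 + 1 = 4
y' = -4 + 5 = 1
Result: (4, 1)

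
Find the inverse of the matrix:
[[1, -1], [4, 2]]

For [[a,b],[c,d]], inverse = (1/det)·[[d,-b],[-c,a]]
det = (1)(2) - (-1)(4) = 2 - -4 = 6
Inverse = (1/6)·[[2, 1], [-4, 1]]
= [[1/3, 1/6], [-2/3, 1/6]]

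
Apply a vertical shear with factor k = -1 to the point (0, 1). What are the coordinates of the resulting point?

Shear matrix for vertical shear with factor k = -1:
[[1, 0], [-1, 1]]
Result: (0, 1) → (0, 1)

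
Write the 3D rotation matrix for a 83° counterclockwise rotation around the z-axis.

Rotation matrix for counterclockwise 83° around z-axis:
cos(83°) = 0.1219, sin(83°) = 0.9925
Result: [[0.1219, -0.9925, 0], [0.9925, 0.1219, 0], [0, 0, 1]]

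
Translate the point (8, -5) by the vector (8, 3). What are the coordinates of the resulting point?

Translation by (8, 3) (homogeneous matrix [[1, 0, 8], [0, 1, 3], [0, 0, 1]]):
x' = 8 + 8 = 16
y' = -5 + 3 = -2
Result: (16, -2)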